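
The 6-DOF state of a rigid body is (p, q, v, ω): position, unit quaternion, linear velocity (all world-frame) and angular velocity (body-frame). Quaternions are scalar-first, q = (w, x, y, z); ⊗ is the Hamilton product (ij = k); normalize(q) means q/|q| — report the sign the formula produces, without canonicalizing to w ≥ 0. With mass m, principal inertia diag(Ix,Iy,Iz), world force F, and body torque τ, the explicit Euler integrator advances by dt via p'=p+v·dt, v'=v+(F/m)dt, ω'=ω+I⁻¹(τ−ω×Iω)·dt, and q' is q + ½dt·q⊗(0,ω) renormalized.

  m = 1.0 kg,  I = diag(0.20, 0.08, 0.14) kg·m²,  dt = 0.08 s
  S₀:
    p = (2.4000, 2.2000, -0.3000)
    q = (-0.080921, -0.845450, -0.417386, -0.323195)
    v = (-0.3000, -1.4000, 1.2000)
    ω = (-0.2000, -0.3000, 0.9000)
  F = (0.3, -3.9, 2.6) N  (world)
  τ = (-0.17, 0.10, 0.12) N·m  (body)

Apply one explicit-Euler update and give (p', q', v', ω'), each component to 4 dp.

p' = (2.3760, 2.0880, -0.2040)
q' = (-0.0810, -0.8631, -0.3831, -0.3191)
v' = (-0.2760, -1.7120, 1.4080)
ω' = (-0.2615, -0.1892, 0.9727)

gyro term ω×Iω = (-0.0162, -0.0108, -0.0072)
α = I⁻¹(τ − ω×Iω) = (-0.7690, 1.3850, 0.9086)
ω + α·dt = (-0.2615, -0.1892, 0.9727)
q⊗(0,ω) = (-0.0034303, -0.4564217, 0.8498203, 0.0973289)
updated quaternion q' = (-0.0810, -0.8631, -0.3831, -0.3191)
a = F/m = (0.3000, -3.9000, 2.6000)
new position p' = (2.3760, 2.0880, -0.2040)
v + (F/m)dt = (-0.2760, -1.7120, 1.4080)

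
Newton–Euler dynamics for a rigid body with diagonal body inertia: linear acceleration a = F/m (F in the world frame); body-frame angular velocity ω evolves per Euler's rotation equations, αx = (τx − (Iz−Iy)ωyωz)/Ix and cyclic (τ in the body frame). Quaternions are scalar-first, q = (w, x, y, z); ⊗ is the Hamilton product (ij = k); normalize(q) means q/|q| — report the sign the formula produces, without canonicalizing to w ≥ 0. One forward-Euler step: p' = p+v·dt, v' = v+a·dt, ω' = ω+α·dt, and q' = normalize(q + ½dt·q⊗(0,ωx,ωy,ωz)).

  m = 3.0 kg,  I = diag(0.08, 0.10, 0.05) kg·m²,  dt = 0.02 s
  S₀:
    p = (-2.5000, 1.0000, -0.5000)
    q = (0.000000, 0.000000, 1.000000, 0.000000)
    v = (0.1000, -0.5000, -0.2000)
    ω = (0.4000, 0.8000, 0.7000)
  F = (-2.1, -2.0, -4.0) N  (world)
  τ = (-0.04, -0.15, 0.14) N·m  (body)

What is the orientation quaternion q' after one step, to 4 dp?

q⊗(0,ω) = (-0.8000000, 0.7000000, 0.0000000, -0.4000000)
q + ½dt·q⊗(0,ω), renormalized = (-0.0080, 0.0070, 0.9999, -0.0040)

q' = (-0.0080, 0.0070, 0.9999, -0.0040)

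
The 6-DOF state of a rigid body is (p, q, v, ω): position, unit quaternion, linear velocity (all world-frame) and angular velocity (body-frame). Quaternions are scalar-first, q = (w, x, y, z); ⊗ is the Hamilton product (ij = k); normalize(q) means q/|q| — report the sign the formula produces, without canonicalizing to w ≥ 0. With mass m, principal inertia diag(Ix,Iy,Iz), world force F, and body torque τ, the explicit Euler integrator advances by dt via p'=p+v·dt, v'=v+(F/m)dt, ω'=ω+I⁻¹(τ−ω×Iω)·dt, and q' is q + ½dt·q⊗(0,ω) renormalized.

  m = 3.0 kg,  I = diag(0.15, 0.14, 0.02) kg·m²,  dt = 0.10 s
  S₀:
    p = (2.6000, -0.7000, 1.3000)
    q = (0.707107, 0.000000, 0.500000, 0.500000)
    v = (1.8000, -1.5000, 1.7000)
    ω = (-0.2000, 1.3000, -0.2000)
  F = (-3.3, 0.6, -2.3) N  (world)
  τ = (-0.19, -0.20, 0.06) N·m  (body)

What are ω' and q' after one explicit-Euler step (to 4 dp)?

gyro term ω×Iω = (0.0312, 0.0052, 0.0026)
angular accel α = (-1.4747, -1.4657, 2.8700)
ω' = ω + α·dt = (-0.3475, 1.1534, 0.0870)
Hamilton product q⊗(0,ω) = (-0.5500000, -0.8914214, 0.8192391, -0.0414214)
q + ½dt·q⊗(0,ω), renormalized = (0.6781, -0.0445, 0.5398, 0.4968)

ω' = (-0.3475, 1.1534, 0.0870)
q' = (0.6781, -0.0445, 0.5398, 0.4968)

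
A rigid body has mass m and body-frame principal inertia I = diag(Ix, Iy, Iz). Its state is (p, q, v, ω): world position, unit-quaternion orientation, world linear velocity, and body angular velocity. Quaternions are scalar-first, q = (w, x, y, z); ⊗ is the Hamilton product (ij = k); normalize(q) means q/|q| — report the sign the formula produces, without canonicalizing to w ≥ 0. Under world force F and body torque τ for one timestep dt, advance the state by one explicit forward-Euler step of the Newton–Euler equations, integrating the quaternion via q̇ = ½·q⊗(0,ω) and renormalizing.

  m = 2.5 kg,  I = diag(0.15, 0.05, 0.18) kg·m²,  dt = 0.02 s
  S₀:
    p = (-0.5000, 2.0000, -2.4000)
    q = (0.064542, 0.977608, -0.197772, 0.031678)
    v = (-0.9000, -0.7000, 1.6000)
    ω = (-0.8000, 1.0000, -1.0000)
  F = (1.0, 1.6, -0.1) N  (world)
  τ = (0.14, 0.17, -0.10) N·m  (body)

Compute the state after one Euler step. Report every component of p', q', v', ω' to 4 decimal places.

p' = (-0.5180, 1.9860, -2.3680)
q' = (0.0746, 0.9786, -0.1876, 0.0392)
v' = (-0.8920, -0.6872, 1.5992)
ω' = (-0.7640, 1.0776, -1.0200)

gyro term ω×Iω = (-0.1300, -0.0240, 0.0800)
α = I⁻¹(τ − ω×Iω) = (1.8000, 3.8800, -1.0000)
new body rate ω' = (-0.7640, 1.0776, -1.0200)
2q̇ = q⊗(0,ω) = (1.0115364, 0.1144604, 1.0168076, 0.7548484)
updated quaternion q' = (0.0746, 0.9786, -0.1876, 0.0392)
p' = p + v·dt = (-0.5180, 1.9860, -2.3680)
v + (F/m)dt = (-0.8920, -0.6872, 1.5992)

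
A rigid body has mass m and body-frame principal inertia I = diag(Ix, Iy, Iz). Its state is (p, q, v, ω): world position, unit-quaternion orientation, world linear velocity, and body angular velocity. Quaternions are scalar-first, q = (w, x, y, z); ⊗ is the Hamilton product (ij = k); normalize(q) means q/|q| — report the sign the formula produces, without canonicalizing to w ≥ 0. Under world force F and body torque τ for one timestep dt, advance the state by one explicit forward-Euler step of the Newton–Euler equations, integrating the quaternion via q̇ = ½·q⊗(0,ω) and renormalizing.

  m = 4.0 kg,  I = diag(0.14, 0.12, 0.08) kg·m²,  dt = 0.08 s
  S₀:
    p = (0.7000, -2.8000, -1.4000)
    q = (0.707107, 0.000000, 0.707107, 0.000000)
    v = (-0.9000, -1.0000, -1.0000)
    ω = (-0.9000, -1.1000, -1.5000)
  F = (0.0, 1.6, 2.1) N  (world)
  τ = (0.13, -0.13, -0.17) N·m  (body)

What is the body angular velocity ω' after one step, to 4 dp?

ω' = (-0.7880, -1.2407, -1.6502)

gyro term ω×Iω = (-0.0660, 0.0810, -0.0198)
(τ − ω×Iω)/I = (1.4000, -1.7583, -1.8775)
ω + α·dt = (-0.7880, -1.2407, -1.6502)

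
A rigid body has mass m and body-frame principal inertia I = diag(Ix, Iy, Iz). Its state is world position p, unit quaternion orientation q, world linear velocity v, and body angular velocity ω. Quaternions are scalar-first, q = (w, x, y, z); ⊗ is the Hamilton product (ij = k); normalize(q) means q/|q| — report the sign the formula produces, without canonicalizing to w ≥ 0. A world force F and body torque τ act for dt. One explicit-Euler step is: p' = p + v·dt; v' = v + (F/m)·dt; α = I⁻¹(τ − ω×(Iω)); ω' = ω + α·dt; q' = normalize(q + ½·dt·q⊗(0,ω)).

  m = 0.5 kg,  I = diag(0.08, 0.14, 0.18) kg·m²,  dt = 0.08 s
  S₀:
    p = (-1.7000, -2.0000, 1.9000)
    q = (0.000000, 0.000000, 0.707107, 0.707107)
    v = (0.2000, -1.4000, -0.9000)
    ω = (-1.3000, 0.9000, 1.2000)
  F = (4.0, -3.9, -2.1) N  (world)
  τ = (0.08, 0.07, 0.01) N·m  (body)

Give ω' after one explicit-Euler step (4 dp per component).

ω' = (-1.2632, 0.8509, 1.2356)

gyro term ω×Iω = (0.0432, 0.1560, -0.0702)
angular accel α = (0.4600, -0.6143, 0.4456)
ω + α·dt = (-1.2632, 0.8509, 1.2356)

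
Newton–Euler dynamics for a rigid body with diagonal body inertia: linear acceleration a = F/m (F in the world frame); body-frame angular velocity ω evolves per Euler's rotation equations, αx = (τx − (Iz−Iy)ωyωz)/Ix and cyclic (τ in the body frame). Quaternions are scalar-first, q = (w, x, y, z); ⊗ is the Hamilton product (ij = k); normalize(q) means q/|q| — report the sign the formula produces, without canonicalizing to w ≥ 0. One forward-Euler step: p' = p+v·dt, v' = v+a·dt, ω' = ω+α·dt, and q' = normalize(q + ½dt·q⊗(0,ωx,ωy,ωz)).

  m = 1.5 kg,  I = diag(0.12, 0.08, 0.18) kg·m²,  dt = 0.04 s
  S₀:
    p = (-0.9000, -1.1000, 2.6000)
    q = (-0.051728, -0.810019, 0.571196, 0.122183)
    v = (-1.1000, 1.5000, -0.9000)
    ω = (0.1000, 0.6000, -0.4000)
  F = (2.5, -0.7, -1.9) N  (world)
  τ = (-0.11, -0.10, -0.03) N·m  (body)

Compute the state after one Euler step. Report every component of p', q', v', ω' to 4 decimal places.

p' = (-0.9440, -1.0400, 2.5640)
q' = (-0.0560, -0.8161, 0.5643, 0.1117)
v' = (-1.0333, 1.4813, -0.9507)
ω' = (0.0713, 0.5488, -0.4061)

p + v·dt = (-0.9440, -1.0400, 2.5640)
new velocity v' = (-1.0333, 1.4813, -0.9507)
α = I⁻¹(τ − ω×Iω) = (-0.7167, -1.2800, -0.1533)
ω' = ω + α·dt = (0.0713, 0.5488, -0.4061)
Hamilton product q⊗(0,ω) = (-0.2128425, -0.3069610, -0.3428261, -0.5224398)
q' = normalize(q + ½dt·q⊗(0,ω)) = (-0.0560, -0.8161, 0.5643, 0.1117)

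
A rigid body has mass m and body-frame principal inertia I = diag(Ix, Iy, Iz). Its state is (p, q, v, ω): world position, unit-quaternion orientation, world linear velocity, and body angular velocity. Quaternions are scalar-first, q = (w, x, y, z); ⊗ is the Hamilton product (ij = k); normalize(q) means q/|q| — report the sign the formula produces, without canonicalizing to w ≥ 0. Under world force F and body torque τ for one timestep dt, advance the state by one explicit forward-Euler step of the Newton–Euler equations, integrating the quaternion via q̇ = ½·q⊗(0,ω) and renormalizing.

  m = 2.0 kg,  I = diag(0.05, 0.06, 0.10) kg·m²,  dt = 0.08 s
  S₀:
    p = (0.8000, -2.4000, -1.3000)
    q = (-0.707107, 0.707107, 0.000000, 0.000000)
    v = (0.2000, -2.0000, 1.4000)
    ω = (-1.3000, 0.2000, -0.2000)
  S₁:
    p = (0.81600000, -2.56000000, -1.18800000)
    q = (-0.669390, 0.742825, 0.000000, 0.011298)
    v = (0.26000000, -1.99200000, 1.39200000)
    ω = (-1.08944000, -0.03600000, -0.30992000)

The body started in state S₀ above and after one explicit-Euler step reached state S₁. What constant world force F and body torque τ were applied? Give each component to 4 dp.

rate change Δω = (0.21056000, -0.23600000, -0.10992000)
gyro term ω₀×Iω₀ = (-0.0016, -0.0130, -0.0026)
τ = I·(Δω/dt) + ω₀×(Iω₀) = (0.1300, -0.1900, -0.1400)
Δv = v₁−v₀ = (0.06000000, 0.00800000, -0.00800000)
applied force F = (1.5000, 0.2000, -0.2000)

F = (1.5000, 0.2000, -0.2000)
τ = (0.1300, -0.1900, -0.1400)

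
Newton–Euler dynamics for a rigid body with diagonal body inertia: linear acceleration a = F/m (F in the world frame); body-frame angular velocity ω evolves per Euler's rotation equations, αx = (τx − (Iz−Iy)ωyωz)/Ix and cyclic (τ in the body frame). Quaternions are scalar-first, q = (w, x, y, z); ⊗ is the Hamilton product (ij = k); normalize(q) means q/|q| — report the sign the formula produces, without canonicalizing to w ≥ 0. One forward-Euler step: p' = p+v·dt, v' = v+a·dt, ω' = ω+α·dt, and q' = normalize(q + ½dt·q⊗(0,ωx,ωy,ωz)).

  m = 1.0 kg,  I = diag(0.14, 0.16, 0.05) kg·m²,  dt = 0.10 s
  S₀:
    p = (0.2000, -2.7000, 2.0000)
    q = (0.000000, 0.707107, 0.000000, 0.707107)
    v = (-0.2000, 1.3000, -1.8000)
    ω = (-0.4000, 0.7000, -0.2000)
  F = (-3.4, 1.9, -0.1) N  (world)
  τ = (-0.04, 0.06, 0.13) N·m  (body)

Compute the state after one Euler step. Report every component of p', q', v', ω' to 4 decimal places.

p' = (0.1800, -2.5700, 1.8200)
q' = (0.0212, 0.6818, -0.0071, 0.7312)
v' = (-0.5400, 1.4900, -1.8100)
ω' = (-0.4396, 0.7330, 0.0712)

gyro term ω×Iω = (0.0154, 0.0072, -0.0056)
(τ − ω×Iω)/I = (-0.3957, 0.3300, 2.7120)
ω + α·dt = (-0.4396, 0.7330, 0.0712)
2q̇ = q⊗(0,ω) = (0.4242642, -0.4949749, -0.1414214, 0.4949749)
q + ½dt·q⊗(0,ω), renormalized = (0.0212, 0.6818, -0.0071, 0.7312)
a = F/m = (-3.4000, 1.9000, -0.1000)
new position p' = (0.1800, -2.5700, 1.8200)
new velocity v' = (-0.5400, 1.4900, -1.8100)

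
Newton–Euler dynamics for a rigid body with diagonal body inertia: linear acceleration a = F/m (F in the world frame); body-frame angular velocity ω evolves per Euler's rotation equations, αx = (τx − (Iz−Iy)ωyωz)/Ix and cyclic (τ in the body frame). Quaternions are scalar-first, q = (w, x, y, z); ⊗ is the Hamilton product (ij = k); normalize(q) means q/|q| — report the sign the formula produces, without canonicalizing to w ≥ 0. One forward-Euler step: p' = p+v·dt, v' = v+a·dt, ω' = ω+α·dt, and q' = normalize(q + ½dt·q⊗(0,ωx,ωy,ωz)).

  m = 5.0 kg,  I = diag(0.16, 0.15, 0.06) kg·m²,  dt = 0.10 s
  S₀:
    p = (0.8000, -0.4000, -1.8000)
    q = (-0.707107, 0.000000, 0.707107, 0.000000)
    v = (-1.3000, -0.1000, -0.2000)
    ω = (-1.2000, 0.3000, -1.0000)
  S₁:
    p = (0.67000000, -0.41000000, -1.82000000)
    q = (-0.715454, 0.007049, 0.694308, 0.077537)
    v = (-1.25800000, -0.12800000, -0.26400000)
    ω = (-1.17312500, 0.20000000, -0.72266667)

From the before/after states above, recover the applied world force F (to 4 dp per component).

v₁ − v₀ = (0.04200000, -0.02800000, -0.06400000)
F = m·Δv/dt = (2.1000, -1.4000, -3.2000)

F = (2.1000, -1.4000, -3.2000)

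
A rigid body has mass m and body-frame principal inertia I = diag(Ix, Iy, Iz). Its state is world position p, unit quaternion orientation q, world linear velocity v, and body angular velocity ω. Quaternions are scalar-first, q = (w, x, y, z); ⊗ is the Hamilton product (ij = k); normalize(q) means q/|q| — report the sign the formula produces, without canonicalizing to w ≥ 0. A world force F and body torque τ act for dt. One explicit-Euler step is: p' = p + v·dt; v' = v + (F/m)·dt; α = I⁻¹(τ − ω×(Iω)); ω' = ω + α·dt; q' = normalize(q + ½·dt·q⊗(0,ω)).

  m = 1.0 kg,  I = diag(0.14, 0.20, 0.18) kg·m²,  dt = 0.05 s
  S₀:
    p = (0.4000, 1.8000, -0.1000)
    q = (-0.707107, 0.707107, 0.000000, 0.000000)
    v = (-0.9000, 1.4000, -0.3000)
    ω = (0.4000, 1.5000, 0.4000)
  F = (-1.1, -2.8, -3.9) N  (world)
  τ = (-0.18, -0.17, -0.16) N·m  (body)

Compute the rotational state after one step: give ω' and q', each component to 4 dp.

ω×(Iω) gyroscopic = (-0.0120, -0.0064, 0.0360)
angular accel α = (-1.2000, -0.8180, -1.0889)
ω' = ω + α·dt = (0.3400, 1.4591, 0.3456)
q⊗(0,ω) = (-0.2828428, -0.2828428, -1.3435033, 0.7778177)
q + ½dt·q⊗(0,ω), renormalized = (-0.7136, 0.6995, -0.0336, 0.0194)

ω' = (0.3400, 1.4591, 0.3456)
q' = (-0.7136, 0.6995, -0.0336, 0.0194)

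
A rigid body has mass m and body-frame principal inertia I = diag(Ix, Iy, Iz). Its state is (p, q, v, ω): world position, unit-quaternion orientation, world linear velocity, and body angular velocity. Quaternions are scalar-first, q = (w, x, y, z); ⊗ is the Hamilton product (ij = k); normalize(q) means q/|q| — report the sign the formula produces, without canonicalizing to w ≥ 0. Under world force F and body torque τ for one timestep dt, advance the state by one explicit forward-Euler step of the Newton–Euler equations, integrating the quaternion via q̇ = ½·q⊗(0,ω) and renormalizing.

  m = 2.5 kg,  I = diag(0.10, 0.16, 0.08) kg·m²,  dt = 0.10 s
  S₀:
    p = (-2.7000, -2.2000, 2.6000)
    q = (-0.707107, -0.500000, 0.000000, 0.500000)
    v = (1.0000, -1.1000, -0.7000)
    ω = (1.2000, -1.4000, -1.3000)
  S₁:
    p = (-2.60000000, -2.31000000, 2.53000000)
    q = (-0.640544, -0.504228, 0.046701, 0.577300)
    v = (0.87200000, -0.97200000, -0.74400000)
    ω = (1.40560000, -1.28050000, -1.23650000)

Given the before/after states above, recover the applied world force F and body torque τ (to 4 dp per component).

velocity change Δv = (-0.12800000, 0.12800000, -0.04400000)
applied force F = (-3.2000, 3.2000, -1.1000)
ω₁ − ω₀ = (0.20560000, 0.11950000, 0.06350000)
I·α + gyro = (0.0600, 0.1600, -0.0500)

F = (-3.2000, 3.2000, -1.1000)
τ = (0.0600, 0.1600, -0.0500)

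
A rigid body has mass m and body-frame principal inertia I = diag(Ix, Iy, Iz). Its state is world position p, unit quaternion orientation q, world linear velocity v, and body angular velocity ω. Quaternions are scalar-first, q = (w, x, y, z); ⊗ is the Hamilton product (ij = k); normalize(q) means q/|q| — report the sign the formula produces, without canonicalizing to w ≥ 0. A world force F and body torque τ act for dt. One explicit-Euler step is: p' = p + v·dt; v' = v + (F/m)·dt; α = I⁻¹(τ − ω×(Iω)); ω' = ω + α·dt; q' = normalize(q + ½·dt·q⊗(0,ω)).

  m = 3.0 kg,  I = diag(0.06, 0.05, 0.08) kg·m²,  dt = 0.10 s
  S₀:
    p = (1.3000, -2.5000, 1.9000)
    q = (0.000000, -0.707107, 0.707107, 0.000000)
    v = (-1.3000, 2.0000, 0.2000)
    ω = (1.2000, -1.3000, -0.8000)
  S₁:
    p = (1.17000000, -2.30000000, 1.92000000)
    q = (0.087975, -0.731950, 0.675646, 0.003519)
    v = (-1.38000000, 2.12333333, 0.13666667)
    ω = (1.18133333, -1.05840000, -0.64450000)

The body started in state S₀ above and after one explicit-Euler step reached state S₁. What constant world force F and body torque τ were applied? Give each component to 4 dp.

F = (-2.4000, 3.7000, -1.9000)
τ = (0.0200, 0.1400, 0.1400)

v₁ − v₀ = (-0.08000000, 0.12333333, -0.06333333)
F = m·Δv/dt = (-2.4000, 3.7000, -1.9000)
rate change Δω = (-0.01866667, 0.24160000, 0.15550000)
precession coupling = (0.0312, 0.0192, 0.0156)
τ = I·(Δω/dt) + ω₀×(Iω₀) = (0.0200, 0.1400, 0.1400)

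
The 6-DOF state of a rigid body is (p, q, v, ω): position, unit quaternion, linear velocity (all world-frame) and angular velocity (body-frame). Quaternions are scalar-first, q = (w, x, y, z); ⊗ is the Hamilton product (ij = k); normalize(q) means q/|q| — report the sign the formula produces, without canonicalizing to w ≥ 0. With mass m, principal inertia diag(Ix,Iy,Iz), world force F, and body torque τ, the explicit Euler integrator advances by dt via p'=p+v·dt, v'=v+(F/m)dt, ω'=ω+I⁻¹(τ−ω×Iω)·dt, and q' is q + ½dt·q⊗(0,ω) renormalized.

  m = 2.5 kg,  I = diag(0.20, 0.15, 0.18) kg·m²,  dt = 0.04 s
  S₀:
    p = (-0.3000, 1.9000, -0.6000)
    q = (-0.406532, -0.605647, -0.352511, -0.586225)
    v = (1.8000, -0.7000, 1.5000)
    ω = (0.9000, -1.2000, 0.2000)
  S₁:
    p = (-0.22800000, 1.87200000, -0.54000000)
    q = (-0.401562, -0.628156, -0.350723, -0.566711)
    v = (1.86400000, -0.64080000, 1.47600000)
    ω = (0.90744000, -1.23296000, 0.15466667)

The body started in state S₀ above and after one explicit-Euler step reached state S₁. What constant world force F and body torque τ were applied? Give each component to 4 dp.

F = (4.0000, 3.7000, -1.5000)
τ = (0.0300, -0.1200, -0.1500)

velocity change Δv = (0.06400000, 0.05920000, -0.02400000)
m·(v₁−v₀)/dt = (4.0000, 3.7000, -1.5000)
rate change Δω = (0.00744000, -0.03296000, -0.04533333)
gyro term ω₀×Iω₀ = (-0.0072, 0.0036, 0.0540)
applied torque τ = (0.0300, -0.1200, -0.1500)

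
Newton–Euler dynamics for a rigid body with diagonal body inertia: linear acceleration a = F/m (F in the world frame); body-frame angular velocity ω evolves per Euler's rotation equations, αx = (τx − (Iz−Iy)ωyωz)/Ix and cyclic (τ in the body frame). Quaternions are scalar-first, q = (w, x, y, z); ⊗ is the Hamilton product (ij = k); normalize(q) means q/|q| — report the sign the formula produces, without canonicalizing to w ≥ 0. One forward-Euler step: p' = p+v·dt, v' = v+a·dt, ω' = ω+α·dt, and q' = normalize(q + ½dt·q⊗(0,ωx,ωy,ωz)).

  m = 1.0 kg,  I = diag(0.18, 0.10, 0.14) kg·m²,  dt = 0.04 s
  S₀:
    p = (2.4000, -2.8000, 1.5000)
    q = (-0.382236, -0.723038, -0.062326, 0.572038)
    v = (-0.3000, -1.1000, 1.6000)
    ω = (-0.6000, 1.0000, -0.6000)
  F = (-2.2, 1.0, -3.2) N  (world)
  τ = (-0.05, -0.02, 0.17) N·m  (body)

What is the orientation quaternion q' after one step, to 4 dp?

q' = (-0.3827, -0.7289, -0.0855, 0.5612)

2q̇ = q⊗(0,ω) = (-0.0282740, -0.3053008, -1.1592816, -0.5310920)
q' = normalize(q + ½dt·q⊗(0,ω)) = (-0.3827, -0.7289, -0.0855, 0.5612)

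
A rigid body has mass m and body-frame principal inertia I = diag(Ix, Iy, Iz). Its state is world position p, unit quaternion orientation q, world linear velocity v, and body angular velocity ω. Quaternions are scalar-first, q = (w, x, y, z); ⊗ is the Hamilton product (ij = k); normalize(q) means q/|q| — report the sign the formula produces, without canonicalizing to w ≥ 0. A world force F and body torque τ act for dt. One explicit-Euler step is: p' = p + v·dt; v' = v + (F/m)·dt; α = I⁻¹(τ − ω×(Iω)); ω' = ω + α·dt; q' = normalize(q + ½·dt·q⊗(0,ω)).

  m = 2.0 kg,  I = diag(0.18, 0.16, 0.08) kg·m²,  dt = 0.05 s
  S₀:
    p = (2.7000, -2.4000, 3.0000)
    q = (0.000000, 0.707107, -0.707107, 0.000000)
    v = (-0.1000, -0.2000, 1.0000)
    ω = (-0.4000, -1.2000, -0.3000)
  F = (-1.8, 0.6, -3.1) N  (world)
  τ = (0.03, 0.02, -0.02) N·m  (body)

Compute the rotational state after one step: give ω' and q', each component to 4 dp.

ω' = (-0.3837, -1.1975, -0.3065)
q' = (-0.0141, 0.7120, -0.7014, -0.0283)

gyro term ω×Iω = (-0.0288, 0.0120, -0.0096)
angular accel α = (0.3267, 0.0500, -0.1300)
ω' = ω + α·dt = (-0.3837, -1.1975, -0.3065)
Hamilton product q⊗(0,ω) = (-0.5656856, 0.2121321, 0.2121321, -1.1313712)
q + ½dt·q⊗(0,ω), renormalized = (-0.0141, 0.7120, -0.7014, -0.0283)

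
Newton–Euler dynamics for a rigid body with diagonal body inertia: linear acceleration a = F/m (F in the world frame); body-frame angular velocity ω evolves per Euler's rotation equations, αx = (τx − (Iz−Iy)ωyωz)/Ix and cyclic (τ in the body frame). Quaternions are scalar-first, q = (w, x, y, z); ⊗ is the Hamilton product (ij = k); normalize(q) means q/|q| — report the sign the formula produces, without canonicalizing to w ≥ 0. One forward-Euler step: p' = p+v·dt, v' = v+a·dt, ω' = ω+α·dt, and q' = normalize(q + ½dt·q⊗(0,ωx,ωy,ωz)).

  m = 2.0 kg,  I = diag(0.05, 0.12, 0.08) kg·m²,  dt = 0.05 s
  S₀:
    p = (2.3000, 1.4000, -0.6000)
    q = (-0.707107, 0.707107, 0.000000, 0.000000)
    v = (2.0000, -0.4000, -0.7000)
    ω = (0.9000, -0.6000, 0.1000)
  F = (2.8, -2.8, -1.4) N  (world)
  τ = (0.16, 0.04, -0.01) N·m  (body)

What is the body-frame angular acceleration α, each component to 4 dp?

α = (3.1520, 0.3558, 0.3475)

gyro term ω×Iω = (0.0024, -0.0027, -0.0378)
(τ − ω×Iω)/I = (3.1520, 0.3558, 0.3475)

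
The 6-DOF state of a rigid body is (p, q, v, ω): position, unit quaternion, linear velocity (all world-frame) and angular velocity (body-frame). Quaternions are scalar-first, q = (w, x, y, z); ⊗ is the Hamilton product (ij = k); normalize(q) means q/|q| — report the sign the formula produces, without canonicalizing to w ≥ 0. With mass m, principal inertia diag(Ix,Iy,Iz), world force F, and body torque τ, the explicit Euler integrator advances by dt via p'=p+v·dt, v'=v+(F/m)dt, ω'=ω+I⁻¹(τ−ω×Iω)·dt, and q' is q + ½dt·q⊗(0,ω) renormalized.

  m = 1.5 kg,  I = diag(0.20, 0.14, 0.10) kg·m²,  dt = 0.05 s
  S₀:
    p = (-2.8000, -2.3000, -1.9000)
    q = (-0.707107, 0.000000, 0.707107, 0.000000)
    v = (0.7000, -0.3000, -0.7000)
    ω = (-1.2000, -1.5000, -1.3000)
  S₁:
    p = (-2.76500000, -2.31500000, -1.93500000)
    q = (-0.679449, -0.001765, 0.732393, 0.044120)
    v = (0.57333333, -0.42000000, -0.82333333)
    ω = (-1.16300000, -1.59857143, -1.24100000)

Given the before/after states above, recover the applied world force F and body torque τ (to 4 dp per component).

rate change Δω = (0.03700000, -0.09857143, 0.05900000)
ω₀×(Iω₀) = (-0.0780, 0.1560, -0.1080)
applied torque τ = (0.0700, -0.1200, 0.0100)
v₁ − v₀ = (-0.12666667, -0.12000000, -0.12333333)
m·(v₁−v₀)/dt = (-3.8000, -3.6000, -3.7000)

F = (-3.8000, -3.6000, -3.7000)
τ = (0.0700, -0.1200, 0.0100)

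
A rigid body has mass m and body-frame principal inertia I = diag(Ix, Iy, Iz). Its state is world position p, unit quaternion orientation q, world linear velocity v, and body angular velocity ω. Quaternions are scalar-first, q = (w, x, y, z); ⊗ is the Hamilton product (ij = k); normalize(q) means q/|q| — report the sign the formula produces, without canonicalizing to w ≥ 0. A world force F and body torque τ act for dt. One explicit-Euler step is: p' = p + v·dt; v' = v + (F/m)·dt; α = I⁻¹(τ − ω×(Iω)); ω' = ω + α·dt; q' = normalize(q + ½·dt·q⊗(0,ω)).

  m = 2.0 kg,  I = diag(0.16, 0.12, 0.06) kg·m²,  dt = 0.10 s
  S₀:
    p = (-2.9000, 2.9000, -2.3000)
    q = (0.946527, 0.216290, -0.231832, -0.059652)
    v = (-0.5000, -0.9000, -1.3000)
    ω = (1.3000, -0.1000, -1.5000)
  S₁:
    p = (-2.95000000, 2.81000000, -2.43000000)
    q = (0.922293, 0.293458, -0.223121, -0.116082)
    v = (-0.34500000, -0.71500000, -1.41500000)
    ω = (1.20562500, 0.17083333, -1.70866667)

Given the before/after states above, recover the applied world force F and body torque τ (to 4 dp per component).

F = (3.1000, 3.7000, -2.3000)
τ = (-0.1600, 0.1300, -0.1200)

v₁ − v₀ = (0.15500000, 0.18500000, -0.11500000)
applied force F = (3.1000, 3.7000, -2.3000)
Δω = ω₁−ω₀ = (-0.09437500, 0.27083333, -0.20866667)
applied torque τ = (-0.1600, 0.1300, -0.1200)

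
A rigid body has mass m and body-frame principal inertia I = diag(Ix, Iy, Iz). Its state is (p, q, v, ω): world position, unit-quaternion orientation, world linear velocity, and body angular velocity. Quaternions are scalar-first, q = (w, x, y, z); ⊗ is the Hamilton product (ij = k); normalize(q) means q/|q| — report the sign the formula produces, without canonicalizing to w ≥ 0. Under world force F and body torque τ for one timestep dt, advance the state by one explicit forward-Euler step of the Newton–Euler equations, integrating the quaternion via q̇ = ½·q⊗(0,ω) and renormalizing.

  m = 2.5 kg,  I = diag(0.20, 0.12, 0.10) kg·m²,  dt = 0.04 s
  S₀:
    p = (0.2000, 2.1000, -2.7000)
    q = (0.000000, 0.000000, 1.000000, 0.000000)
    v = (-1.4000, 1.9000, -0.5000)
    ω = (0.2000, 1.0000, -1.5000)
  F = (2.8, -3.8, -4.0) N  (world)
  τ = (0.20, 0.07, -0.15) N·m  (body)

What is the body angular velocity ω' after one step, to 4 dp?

α = I⁻¹(τ − ω×Iω) = (0.8500, 0.8333, -1.3400)
ω' = ω + α·dt = (0.2340, 1.0333, -1.5536)

ω' = (0.2340, 1.0333, -1.5536)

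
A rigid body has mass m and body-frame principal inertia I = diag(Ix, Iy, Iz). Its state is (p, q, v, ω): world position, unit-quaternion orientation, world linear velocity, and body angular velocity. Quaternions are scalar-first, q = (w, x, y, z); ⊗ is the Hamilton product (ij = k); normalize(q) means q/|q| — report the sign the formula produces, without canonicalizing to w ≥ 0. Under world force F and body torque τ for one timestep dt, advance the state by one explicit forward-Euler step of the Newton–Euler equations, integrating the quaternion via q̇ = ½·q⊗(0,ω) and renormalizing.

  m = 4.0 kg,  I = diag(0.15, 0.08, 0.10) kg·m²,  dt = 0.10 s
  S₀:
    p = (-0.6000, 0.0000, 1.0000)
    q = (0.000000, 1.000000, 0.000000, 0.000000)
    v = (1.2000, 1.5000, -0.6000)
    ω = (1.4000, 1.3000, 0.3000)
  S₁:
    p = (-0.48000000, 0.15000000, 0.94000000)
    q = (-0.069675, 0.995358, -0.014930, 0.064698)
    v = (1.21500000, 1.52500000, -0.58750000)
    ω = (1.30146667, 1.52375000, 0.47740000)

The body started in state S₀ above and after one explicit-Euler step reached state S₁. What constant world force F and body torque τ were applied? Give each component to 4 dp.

ω₁ − ω₀ = (-0.09853333, 0.22375000, 0.17740000)
gyro term ω₀×Iω₀ = (0.0078, 0.0210, -0.1274)
τ = I·(Δω/dt) + ω₀×(Iω₀) = (-0.1400, 0.2000, 0.0500)
Δv = v₁−v₀ = (0.01500000, 0.02500000, 0.01250000)
F = m·Δv/dt = (0.6000, 1.0000, 0.5000)

F = (0.6000, 1.0000, 0.5000)
τ = (-0.1400, 0.2000, 0.0500)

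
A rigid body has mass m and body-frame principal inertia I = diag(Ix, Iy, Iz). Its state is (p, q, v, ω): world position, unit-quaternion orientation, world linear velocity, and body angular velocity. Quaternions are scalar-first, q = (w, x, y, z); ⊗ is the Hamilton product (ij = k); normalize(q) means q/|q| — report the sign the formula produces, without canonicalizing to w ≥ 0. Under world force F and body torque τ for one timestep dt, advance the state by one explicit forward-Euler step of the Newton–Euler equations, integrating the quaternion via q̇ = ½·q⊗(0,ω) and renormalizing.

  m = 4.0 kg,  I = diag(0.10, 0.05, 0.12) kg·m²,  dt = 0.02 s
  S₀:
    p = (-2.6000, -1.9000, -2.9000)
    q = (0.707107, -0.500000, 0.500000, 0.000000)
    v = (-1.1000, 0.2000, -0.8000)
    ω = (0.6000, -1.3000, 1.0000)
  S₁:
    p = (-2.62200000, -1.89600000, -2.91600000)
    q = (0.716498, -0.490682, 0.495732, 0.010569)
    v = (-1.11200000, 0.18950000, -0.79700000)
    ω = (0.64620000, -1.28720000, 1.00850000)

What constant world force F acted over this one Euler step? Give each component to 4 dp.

velocity change Δv = (-0.01200000, -0.01050000, 0.00300000)
applied force F = (-2.4000, -2.1000, 0.6000)

F = (-2.4000, -2.1000, 0.6000)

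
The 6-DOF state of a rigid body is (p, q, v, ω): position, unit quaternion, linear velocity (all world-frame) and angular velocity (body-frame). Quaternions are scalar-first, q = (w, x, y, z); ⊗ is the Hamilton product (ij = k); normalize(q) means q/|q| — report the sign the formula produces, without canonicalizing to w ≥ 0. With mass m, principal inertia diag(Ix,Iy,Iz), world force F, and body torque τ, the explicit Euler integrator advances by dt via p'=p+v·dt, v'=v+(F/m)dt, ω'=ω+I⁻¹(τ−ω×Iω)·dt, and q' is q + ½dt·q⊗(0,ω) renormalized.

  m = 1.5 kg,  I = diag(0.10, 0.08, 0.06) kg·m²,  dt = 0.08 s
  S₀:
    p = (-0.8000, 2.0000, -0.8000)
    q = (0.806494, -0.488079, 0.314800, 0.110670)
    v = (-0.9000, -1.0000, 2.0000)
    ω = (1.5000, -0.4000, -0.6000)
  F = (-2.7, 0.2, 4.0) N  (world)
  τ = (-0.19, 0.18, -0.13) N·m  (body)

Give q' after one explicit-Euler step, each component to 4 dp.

q' = (0.8416, -0.4445, 0.2962, 0.0801)

q⊗(0,ω) = (0.9244405, 1.0651290, -0.4494400, -0.7608648)
q + ½dt·q⊗(0,ω), renormalized = (0.8416, -0.4445, 0.2962, 0.0801)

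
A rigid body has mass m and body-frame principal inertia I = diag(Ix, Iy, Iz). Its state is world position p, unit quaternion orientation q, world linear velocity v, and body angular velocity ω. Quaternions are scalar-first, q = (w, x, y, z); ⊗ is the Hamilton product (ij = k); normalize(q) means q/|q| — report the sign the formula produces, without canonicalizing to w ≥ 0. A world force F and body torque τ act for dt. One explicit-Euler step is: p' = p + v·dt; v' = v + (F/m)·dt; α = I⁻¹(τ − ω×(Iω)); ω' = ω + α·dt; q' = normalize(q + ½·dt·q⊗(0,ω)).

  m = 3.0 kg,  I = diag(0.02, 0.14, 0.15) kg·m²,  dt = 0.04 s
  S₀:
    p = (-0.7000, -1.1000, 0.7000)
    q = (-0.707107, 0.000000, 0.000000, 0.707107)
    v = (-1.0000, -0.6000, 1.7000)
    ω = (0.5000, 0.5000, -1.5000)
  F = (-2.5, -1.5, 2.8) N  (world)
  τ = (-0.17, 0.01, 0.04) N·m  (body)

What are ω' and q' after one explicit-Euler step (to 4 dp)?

α = I⁻¹(τ − ω×Iω) = (-8.1250, -0.6250, 0.0667)
ω' = ω + α·dt = (0.1750, 0.4750, -1.4973)
2q̇ = q⊗(0,ω) = (1.0606605, -0.7071070, 0.0000000, 1.0606605)
q' = normalize(q + ½dt·q⊗(0,ω)) = (-0.6855, -0.0141, 0.0000, 0.7279)

ω' = (0.1750, 0.4750, -1.4973)
q' = (-0.6855, -0.0141, 0.0000, 0.7279)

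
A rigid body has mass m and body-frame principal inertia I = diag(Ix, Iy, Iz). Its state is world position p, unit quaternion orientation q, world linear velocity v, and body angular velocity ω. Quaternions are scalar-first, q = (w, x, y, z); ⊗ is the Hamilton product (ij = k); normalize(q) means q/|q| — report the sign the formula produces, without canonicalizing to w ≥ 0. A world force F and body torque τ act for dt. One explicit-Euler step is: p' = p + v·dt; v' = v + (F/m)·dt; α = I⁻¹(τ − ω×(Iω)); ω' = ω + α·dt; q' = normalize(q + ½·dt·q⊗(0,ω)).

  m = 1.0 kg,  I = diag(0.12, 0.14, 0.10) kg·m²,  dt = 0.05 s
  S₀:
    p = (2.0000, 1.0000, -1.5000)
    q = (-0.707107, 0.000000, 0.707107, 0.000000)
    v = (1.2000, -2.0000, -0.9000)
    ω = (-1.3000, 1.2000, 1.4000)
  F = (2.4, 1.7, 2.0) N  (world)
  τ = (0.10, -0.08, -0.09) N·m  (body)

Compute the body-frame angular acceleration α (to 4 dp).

α = (1.3933, -0.3114, -0.5880)

ω×(Iω) gyroscopic = (-0.0672, -0.0364, -0.0312)
(τ − ω×Iω)/I = (1.3933, -0.3114, -0.5880)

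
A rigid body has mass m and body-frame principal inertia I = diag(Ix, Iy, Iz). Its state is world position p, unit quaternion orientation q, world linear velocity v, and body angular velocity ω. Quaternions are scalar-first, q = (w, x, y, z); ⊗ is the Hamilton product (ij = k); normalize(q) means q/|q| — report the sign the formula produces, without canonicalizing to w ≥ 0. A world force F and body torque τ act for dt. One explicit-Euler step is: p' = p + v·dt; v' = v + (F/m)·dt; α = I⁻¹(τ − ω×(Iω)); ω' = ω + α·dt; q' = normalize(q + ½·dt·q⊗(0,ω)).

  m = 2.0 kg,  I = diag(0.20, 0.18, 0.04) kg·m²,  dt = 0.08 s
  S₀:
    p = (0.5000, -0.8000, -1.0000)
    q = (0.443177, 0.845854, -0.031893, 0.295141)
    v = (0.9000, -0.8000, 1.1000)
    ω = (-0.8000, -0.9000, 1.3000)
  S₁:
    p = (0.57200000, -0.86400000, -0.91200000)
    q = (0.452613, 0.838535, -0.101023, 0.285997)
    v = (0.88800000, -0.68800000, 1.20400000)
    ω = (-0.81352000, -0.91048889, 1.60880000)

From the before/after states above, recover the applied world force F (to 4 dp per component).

F = (-0.3000, 2.8000, 2.6000)

v₁ − v₀ = (-0.01200000, 0.11200000, 0.10400000)
applied force F = (-0.3000, 2.8000, 2.6000)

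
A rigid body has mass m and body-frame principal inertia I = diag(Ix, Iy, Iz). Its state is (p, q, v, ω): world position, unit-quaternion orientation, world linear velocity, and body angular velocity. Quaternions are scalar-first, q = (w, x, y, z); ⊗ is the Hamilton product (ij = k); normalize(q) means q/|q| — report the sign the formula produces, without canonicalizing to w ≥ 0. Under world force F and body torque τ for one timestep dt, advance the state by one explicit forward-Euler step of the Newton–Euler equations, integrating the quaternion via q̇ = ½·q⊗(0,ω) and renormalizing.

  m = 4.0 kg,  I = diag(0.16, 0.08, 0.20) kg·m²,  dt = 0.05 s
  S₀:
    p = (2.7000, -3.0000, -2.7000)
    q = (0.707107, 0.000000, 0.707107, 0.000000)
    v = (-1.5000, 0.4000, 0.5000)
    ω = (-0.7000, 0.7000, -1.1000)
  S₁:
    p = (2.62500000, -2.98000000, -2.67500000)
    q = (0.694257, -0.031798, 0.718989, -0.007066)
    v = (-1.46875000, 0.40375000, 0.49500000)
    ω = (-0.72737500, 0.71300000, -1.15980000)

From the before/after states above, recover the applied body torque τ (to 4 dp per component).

ω₁ − ω₀ = (-0.02737500, 0.01300000, -0.05980000)
precession coupling = (-0.0924, -0.0308, 0.0392)
τ = I·(Δω/dt) + ω₀×(Iω₀) = (-0.1800, -0.0100, -0.2000)

τ = (-0.1800, -0.0100, -0.2000)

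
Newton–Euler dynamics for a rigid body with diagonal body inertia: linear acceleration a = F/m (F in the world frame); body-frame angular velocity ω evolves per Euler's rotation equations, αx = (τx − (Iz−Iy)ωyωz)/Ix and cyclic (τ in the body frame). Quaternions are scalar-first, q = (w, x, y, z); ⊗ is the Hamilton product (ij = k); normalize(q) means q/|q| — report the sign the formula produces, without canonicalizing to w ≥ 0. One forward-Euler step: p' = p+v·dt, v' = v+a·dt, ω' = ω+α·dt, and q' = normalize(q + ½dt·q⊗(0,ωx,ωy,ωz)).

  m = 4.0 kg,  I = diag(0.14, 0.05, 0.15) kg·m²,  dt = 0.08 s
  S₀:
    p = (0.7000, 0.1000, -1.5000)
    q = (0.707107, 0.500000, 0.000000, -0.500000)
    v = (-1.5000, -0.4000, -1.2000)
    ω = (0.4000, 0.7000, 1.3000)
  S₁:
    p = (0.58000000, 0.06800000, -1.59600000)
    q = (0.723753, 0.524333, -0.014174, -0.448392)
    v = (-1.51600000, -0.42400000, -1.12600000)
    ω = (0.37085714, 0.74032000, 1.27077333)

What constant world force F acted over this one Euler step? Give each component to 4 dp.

F = (-0.8000, -1.2000, 3.7000)

velocity change Δv = (-0.01600000, -0.02400000, 0.07400000)
m·(v₁−v₀)/dt = (-0.8000, -1.2000, 3.7000)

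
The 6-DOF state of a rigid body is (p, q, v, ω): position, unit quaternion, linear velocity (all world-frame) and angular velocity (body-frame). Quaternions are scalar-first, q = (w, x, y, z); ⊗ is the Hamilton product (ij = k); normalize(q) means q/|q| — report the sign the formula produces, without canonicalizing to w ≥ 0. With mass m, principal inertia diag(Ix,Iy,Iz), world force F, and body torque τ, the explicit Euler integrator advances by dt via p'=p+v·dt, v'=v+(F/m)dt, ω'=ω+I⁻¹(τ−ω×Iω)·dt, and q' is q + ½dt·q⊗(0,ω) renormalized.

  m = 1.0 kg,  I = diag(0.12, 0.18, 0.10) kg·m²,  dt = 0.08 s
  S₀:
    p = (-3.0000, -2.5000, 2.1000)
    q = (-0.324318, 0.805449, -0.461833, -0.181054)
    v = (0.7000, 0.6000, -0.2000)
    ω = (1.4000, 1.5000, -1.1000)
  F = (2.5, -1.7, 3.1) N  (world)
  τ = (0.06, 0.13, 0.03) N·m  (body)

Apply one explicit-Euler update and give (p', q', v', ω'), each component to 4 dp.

p' = (-2.9440, -2.4520, 2.0840)
q' = (-0.3482, 0.8149, -0.4540, -0.0922)
v' = (0.9000, 0.4640, 0.0480)
ω' = (1.3520, 1.5715, -1.1768)

linear accel F/m = (2.5000, -1.7000, 3.1000)
p' = p + v·dt = (-2.9440, -2.4520, 2.0840)
v + (F/m)dt = (0.9000, 0.4640, 0.0480)
(τ − ω×Iω)/I = (-0.6000, 0.8933, -0.9600)
ω' = ω + α·dt = (1.3520, 1.5715, -1.1768)
Hamilton product q⊗(0,ω) = (-0.6340385, 0.3255521, 0.1460413, 2.2114895)
q' = normalize(q + ½dt·q⊗(0,ω)) = (-0.3482, 0.8149, -0.4540, -0.0922)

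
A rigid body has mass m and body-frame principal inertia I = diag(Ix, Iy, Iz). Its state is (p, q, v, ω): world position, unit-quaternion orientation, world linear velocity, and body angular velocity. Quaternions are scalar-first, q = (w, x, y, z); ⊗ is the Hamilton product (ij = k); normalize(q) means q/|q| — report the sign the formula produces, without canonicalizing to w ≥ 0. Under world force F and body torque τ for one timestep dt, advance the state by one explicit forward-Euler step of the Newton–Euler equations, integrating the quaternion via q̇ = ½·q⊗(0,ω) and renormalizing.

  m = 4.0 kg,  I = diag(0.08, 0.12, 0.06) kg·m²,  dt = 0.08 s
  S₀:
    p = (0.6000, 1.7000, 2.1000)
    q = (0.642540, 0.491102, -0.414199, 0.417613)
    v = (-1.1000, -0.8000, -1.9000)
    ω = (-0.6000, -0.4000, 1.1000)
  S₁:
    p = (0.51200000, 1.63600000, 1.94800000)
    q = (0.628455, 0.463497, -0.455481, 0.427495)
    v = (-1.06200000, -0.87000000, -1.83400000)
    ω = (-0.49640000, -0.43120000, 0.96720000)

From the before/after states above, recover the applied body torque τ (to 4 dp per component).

τ = (0.1300, -0.0600, -0.0900)

Δω = ω₁−ω₀ = (0.10360000, -0.03120000, -0.13280000)
gyro term ω₀×Iω₀ = (0.0264, -0.0132, 0.0096)
τ = I·(Δω/dt) + ω₀×(Iω₀) = (0.1300, -0.0600, -0.0900)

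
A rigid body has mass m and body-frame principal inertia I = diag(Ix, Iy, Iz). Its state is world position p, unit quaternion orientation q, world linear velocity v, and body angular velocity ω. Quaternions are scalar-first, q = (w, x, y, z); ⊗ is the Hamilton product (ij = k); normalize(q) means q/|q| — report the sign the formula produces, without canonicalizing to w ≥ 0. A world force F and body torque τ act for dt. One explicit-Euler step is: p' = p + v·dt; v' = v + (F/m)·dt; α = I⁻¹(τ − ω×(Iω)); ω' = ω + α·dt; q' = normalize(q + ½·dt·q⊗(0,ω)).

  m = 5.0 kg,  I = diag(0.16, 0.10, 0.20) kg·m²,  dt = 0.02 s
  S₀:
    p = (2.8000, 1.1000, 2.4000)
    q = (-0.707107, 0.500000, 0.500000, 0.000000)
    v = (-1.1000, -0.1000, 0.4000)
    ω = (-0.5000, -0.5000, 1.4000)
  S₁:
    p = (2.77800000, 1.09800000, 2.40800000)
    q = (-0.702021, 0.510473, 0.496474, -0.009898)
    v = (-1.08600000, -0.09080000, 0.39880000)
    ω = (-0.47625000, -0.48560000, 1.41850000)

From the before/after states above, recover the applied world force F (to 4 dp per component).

F = (3.5000, 2.3000, -0.3000)

velocity change Δv = (0.01400000, 0.00920000, -0.00120000)
applied force F = (3.5000, 2.3000, -0.3000)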